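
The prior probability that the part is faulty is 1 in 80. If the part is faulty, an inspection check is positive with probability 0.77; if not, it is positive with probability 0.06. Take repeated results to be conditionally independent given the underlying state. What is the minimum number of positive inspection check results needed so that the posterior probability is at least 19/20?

3

Prior odds = 0.0125/0.9875 = 1/79.
Likelihood ratio of a positive = 0.77/0.06 = 77/6.
Target odds: 0.95 ÷ 0.05 = 19.
Need (1/79) × (77/6)ⁿ ≥ 19, i.e. (77/6)ⁿ ≥ 1501.
(77/6)² = 5929/36 falls short of 1501 but (77/6)³ = 456533/216 reaches it, so n = 3.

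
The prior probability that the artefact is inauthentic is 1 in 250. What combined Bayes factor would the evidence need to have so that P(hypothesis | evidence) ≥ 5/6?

Prior odds = 0.004/0.996 = 1/249.
Target odds = (5/6)/(1/6) = 5.
Required Bayes factor = 5 ÷ (1/249) = 1245.

1245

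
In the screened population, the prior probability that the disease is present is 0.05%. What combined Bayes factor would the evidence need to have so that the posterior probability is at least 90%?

Prior odds = 0.0005/0.9995 = 1/1999.
Target odds = 0.9/0.1 = 9.
Required Bayes factor = 9 ÷ (1/1999) = 17991.

17991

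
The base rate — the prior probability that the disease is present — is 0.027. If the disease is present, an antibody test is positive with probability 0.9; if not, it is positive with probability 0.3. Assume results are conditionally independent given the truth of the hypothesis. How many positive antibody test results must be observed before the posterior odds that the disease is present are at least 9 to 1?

6

Prior odds: 0.027 ÷ 0.973 = 27/973.
Likelihood ratio of a positive = 0.9/0.3 = 3.
Target odds = 9.
Require 3ⁿ ≥ 9 ÷ (27/973) = 973/3.
3⁵ = 243 falls short of 973/3 but 3⁶ = 729 reaches it, so n = 6.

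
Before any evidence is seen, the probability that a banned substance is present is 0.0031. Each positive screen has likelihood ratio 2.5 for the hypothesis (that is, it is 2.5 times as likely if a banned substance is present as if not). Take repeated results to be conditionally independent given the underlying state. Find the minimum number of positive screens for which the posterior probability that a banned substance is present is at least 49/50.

Prior odds: 0.0031 ÷ 0.9969 = 31/9969.
Likelihood ratio per positive screen = 2.5.
Target posterior odds = 0.98/0.02 = 49.
Require 2.5ⁿ ≥ 49 ÷ (31/9969) = 488481/31.
2.5¹⁰ = 9765625/1024 falls short of 488481/31 but 2.5¹¹ = 48828125/2048 reaches it, so n = 11.

11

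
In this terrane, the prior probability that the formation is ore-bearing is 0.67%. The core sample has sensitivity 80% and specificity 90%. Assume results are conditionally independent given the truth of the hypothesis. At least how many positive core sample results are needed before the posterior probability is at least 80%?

Prior odds = 0.0067/0.9933 = 67/9933.
False-positive rate = 1 − 0.9 = 0.1; likelihood ratio of a positive = 0.8/0.1 = 8.
Target odds: 0.8 ÷ 0.2 = 4.
Require 8ⁿ ≥ 4 ÷ (67/9933) = 39732/67.
8³ = 512 falls short of 39732/67 but 8⁴ = 4096 reaches it, so n = 4.

4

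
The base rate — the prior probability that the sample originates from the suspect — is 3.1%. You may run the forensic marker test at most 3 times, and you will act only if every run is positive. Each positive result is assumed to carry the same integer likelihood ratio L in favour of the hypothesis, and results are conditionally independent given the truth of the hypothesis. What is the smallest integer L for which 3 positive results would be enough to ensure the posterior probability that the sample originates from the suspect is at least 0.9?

7

Prior odds = 0.031/0.969 = 31/969.
Target odds = 0.9/0.1 = 9.
Need L³ ≥ 9 ÷ (31/969) = 8721/31.
6³ = 216 < 8721/31 ≤ 343 = 7³, so L = 7.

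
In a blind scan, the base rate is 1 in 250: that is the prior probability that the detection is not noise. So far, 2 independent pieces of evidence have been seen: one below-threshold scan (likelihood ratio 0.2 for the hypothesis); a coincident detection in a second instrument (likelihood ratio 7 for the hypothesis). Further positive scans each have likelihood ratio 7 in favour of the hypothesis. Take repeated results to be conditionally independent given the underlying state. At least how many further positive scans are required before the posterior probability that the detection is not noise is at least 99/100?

Prior odds = 0.004/0.996 = 1/249.
Combined Bayes factor of the evidence already in hand = 0.2 × 7 = 1.4.
Odds after that evidence = (1/249) × 1.4 = 7/1245.
Target odds = 0.99/0.01 = 99.
Need 7ⁿ ≥ 99 ÷ (7/1245) = 123255/7.
7⁵ = 16807 falls short of 123255/7 but 7⁶ = 117649 reaches it, so n = 6.

6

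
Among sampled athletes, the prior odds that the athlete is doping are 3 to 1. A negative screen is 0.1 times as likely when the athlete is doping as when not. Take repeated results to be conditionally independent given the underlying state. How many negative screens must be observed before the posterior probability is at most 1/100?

Prior odds = 3.
Likelihood ratio per negative screen = 0.1.
Target odds: 0.01 ÷ 0.99 = 1/99.
Require 0.1ⁿ ≤ 1/99 ÷ 3 = 1/297.
0.1² = 0.01 is still above 1/297 but 0.1³ = 0.001 is at or below it, so n = 3.

3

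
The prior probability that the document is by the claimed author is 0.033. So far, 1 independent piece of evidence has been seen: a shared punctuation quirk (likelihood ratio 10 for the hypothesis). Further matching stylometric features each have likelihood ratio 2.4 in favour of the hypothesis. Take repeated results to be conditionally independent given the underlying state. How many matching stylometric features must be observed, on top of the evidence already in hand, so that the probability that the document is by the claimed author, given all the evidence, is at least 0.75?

Prior odds = 0.033/0.967 = 33/967.
Bayes factor of the evidence already in hand = 10.
Odds after that evidence = (33/967) × 10 = 330/967.
Target odds = 0.75/0.25 = 3.
Need 2.4ⁿ ≥ 3 ÷ (330/967) = 967/110.
2.4² = 5.76 falls short of 967/110 but 2.4³ = 13.824 reaches it, so n = 3.

3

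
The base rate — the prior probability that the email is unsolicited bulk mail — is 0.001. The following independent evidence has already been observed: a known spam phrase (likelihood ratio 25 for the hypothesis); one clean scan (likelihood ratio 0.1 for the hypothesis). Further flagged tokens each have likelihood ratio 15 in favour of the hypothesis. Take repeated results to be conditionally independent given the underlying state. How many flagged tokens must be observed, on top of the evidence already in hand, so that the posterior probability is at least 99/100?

Prior odds = 0.001/0.999 = 1/999.
Combined Bayes factor of the evidence already in hand = 25 × 0.1 = 2.5.
Odds after that evidence = (1/999) × 2.5 = 5/1998.
Target odds = 0.99/0.01 = 99.
Need 15ⁿ ≥ 99 ÷ (5/1998) = 39560.4.
15³ = 3375 falls short of 39560.4 but 15⁴ = 50625 reaches it, so n = 4.

4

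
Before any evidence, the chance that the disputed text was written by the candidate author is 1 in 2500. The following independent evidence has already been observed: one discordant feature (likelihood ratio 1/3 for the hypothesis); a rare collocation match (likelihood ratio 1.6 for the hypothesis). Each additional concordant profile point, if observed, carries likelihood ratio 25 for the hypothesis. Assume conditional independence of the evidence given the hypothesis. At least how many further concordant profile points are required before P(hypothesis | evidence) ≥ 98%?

Prior odds = 0.0004/0.9996 = 1/2499.
Combined Bayes factor of the evidence already in hand = (1/3) × 1.6 = 8/15.
Odds after that evidence = (1/2499) × 8/15 = 8/37485.
Target odds = 0.98/0.02 = 49.
Need 25ⁿ ≥ 49 ÷ (8/37485) = 229595.625.
25³ = 15625 falls short of 229595.625 but 25⁴ = 390625 reaches it, so n = 4.

4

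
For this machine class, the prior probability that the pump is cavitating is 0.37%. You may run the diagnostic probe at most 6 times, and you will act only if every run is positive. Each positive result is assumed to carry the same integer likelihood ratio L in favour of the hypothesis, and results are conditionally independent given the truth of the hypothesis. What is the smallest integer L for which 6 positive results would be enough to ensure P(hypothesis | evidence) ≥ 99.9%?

9

Prior odds = 0.0037/0.9963 = 37/9963.
Target odds = 0.999/0.001 = 999.
Need L⁶ ≥ 999 ÷ (37/9963) = 269001.
8⁶ = 262144 < 269001 ≤ 531441 = 9⁶, so L = 9.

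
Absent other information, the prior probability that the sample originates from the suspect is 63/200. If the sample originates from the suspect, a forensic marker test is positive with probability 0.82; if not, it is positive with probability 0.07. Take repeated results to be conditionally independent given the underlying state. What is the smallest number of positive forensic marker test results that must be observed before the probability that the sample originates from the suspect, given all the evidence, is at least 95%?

Prior odds = 0.315/0.685 = 63/137.
Likelihood ratio of a positive = 0.82/0.07 = 82/7.
Target odds: 0.95 ÷ 0.05 = 19.
Need (63/137) × (82/7)ⁿ ≥ 19, i.e. (82/7)ⁿ ≥ 2603/63.
(82/7)¹ = 82/7 falls short of 2603/63 but (82/7)² = 6724/49 reaches it, so n = 2.

2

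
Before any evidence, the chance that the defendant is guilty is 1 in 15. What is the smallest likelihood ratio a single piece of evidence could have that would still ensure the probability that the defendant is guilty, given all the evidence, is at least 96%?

Prior odds = (1/15)/(14/15) = 1/14.
Target odds = 0.96/0.04 = 24.
Required Bayes factor = 24 ÷ (1/14) = 336.

336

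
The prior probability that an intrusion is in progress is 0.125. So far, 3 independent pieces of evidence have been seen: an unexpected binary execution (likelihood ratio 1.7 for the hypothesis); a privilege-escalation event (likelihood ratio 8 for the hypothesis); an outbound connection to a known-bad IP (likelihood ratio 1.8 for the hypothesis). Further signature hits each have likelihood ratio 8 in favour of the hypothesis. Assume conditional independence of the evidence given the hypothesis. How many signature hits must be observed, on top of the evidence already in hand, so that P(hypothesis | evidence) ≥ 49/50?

2

Prior odds = 0.125/0.875 = 1/7.
Combined Bayes factor of the evidence already in hand = 1.7 × 8 × 1.8 = 24.48.
Odds after that evidence = (1/7) × 24.48 = 612/175.
Target odds = 0.98/0.02 = 49.
Need 8ⁿ ≥ 49 ÷ (612/175) = 8575/612.
8¹ = 8 falls short of 8575/612 but 8² = 64 reaches it, so n = 2.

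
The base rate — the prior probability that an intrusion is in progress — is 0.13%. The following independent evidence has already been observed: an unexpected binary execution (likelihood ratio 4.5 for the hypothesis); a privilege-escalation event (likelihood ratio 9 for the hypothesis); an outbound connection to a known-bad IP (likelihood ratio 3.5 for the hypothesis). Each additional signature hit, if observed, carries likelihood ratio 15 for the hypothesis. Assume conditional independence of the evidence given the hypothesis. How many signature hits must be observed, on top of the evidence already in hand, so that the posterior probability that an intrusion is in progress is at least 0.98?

3

Prior odds = 0.0013/0.9987 = 13/9987.
Combined Bayes factor of the evidence already in hand = 4.5 × 9 × 3.5 = 141.75.
Odds after that evidence = (13/9987) × 141.75 = 2457/13316.
Target odds = 0.98/0.02 = 49.
Need 15ⁿ ≥ 49 ÷ (2457/13316) = 93212/351.
15² = 225 falls short of 93212/351 but 15³ = 3375 reaches it, so n = 3.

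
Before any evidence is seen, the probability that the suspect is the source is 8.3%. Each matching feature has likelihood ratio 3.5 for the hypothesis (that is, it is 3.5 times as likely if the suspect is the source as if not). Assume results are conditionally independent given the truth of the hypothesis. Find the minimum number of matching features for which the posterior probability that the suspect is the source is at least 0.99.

Prior odds = 0.083/0.917 = 83/917.
Likelihood ratio per matching feature = 3.5.
Target posterior odds = 0.99/0.01 = 99.
Require 3.5ⁿ ≥ 99 ÷ (83/917) = 90783/83.
3.5⁵ = 525.21875 falls short of 90783/83 but 3.5⁶ = 1838.265625 reaches it, so n = 6.

6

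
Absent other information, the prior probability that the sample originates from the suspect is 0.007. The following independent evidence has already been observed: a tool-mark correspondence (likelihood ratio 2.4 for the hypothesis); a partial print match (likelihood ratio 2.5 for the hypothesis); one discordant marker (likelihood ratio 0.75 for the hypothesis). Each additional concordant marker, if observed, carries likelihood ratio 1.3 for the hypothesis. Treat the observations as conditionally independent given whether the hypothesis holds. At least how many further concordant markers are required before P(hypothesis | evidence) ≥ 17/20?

20

Prior odds = 0.007/0.993 = 7/993.
Combined Bayes factor of the evidence already in hand = 2.4 × 2.5 × 0.75 = 4.5.
Odds after that evidence = (7/993) × 4.5 = 21/662.
Target odds = 0.85/0.15 = 17/3.
Need 1.3ⁿ ≥ 17/3 ÷ (21/662) = 11254/63.
1.3¹⁹ ≈146.192 falls short of 11254/63 but 1.3²⁰ ≈190.05 reaches it, so n = 20.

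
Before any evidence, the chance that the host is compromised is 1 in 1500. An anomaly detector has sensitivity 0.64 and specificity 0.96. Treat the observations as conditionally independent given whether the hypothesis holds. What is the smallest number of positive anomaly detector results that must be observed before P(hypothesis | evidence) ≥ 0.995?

Prior odds = (1/1500)/(1499/1500) = 1/1499.
False-positive rate = 1 − 0.96 = 0.04; likelihood ratio of a positive = 0.64/0.04 = 16.
Target posterior odds = 0.995/0.005 = 199.
Need (1/1499) × 16ⁿ ≥ 199, i.e. 16ⁿ ≥ 298301.
16⁴ = 65536 falls short of 298301 but 16⁵ = 1048576 reaches it, so n = 5.

5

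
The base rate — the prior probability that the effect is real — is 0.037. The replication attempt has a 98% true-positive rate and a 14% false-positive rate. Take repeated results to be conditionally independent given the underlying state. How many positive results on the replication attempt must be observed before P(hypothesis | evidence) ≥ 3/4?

3

Prior odds = 0.037/0.963 = 37/963.
Likelihood ratio of a positive result = 0.98/0.14 = 7.
Target posterior odds = 0.75/0.25 = 3.
Require 7ⁿ ≥ 3 ÷ (37/963) = 2889/37.
7² = 49 falls short of 2889/37 but 7³ = 343 reaches it, so n = 3.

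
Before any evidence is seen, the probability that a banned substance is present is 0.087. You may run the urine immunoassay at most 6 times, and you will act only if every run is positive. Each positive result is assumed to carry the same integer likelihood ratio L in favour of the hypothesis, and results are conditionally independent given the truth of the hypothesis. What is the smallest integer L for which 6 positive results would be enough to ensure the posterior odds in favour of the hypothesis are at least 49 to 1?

3

Prior odds = 0.087/0.913 = 87/913.
Target odds = 49.
Need L⁶ ≥ 49 ÷ (87/913) = 44737/87.
2⁶ = 64 < 44737/87 ≤ 729 = 3⁶, so L = 3.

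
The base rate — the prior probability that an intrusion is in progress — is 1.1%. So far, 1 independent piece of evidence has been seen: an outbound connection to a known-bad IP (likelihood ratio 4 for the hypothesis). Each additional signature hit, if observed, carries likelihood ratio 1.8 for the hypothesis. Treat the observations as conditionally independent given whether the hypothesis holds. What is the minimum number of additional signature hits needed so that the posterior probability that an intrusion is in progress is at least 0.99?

Prior odds = 0.011/0.989 = 11/989.
Bayes factor of the evidence already in hand = 4.
Odds after that evidence = (11/989) × 4 = 44/989.
Target odds = 0.99/0.01 = 99.
Need 1.8ⁿ ≥ 99 ÷ (44/989) = 2225.25.
1.8¹³ ≈2082.3 falls short of 2225.25 but 1.8¹⁴ ≈3748.13 reaches it, so n = 14.

14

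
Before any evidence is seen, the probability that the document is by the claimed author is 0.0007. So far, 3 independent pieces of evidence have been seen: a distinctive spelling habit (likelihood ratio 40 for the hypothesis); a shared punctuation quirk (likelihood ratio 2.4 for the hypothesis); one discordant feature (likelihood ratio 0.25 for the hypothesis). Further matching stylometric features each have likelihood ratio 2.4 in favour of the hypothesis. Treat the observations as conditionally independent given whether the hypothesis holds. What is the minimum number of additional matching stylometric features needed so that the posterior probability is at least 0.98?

10

Prior odds = 0.0007/0.9993 = 7/9993.
Combined Bayes factor of the evidence already in hand = 40 × 2.4 × 0.25 = 24.
Odds after that evidence = (7/9993) × 24 = 56/3331.
Target odds = 0.98/0.02 = 49.
Need 2.4ⁿ ≥ 49 ÷ (56/3331) = 2914.625.
2.4⁹ ≈2641.81 falls short of 2914.625 but 2.4¹⁰ ≈6340.34 reaches it, so n = 10.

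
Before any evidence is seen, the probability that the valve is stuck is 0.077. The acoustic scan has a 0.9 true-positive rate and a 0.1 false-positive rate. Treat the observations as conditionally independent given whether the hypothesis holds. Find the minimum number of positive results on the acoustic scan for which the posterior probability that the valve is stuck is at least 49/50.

Prior odds: 0.077 ÷ 0.923 = 77/923.
Likelihood ratio of a positive result = 0.9/0.1 = 9.
Target posterior odds = 0.98/0.02 = 49.
Need (77/923) × 9ⁿ ≥ 49, i.e. 9ⁿ ≥ 6461/11.
9² = 81 falls short of 6461/11 but 9³ = 729 reaches it, so n = 3.

3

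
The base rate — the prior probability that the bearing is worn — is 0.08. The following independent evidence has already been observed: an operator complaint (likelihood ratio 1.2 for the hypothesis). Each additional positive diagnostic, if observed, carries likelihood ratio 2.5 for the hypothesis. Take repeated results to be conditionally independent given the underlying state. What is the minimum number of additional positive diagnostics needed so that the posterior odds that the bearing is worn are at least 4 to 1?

Prior odds = 0.08/0.92 = 2/23.
Bayes factor of the evidence already in hand = 1.2.
Odds after that evidence = (2/23) × 1.2 = 12/115.
Target odds = 4.
Need 2.5ⁿ ≥ 4 ÷ (12/115) = 115/3.
2.5³ = 15.625 falls short of 115/3 but 2.5⁴ = 39.0625 reaches it, so n = 4.

4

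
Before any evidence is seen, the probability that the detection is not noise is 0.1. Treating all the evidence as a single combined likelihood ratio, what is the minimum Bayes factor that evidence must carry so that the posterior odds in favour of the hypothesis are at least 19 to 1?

Prior odds = 0.1/0.9 = 1/9.
Target odds = 19.
Required Bayes factor = 19 ÷ (1/9) = 171.

171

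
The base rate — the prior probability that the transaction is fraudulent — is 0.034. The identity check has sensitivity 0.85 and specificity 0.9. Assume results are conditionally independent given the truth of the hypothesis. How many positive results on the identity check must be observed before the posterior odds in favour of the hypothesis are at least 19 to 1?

Prior odds = 0.034/0.966 = 17/483.
False-positive rate = 1 − 0.9 = 0.1; likelihood ratio of a positive = 0.85/0.1 = 8.5.
Target odds = 19.
Require 8.5ⁿ ≥ 19 ÷ (17/483) = 9177/17.
8.5² = 72.25 falls short of 9177/17 but 8.5³ = 614.125 reaches it, so n = 3.

3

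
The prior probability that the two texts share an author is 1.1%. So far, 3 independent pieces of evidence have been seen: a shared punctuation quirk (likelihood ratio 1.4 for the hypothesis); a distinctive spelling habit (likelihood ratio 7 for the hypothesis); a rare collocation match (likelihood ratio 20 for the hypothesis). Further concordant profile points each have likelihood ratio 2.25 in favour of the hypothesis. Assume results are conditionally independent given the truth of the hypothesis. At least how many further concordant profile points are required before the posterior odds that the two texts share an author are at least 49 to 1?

Prior odds = 0.011/0.989 = 11/989.
Combined Bayes factor of the evidence already in hand = 1.4 × 7 × 20 = 196.
Odds after that evidence = (11/989) × 196 = 2156/989.
Target odds = 49.
Need 2.25ⁿ ≥ 49 ÷ (2156/989) = 989/44.
2.25³ = 11.390625 falls short of 989/44 but 2.25⁴ = 25.62890625 reaches it, so n = 4.

4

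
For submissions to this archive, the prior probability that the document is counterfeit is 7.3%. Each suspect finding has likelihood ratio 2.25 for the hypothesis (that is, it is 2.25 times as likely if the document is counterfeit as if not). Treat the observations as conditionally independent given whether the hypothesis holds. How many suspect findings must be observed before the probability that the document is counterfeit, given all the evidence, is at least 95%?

Prior odds: 0.073 ÷ 0.927 = 73/927.
Likelihood ratio per suspect finding = 2.25.
Target odds: 0.95 ÷ 0.05 = 19.
Need (73/927) × 2.25ⁿ ≥ 19, i.e. 2.25ⁿ ≥ 17613/73.
2.25⁶ = 531441/4096 falls short of 17613/73 but 2.25⁷ = 4782969/16384 reaches it, so n = 7.

7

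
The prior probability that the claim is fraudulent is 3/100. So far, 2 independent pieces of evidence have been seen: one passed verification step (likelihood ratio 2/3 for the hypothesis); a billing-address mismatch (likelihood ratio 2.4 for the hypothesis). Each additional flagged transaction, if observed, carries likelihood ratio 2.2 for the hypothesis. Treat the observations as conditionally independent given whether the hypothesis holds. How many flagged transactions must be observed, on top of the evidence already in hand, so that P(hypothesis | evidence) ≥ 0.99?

10

Prior odds = 0.03/0.97 = 3/97.
Combined Bayes factor of the evidence already in hand = (2/3) × 2.4 = 1.6.
Odds after that evidence = (3/97) × 1.6 = 24/485.
Target odds = 0.99/0.01 = 99.
Need 2.2ⁿ ≥ 99 ÷ (24/485) = 2000.625.
2.2⁹ ≈1207.27 falls short of 2000.625 but 2.2¹⁰ ≈2655.99 reaches it, so n = 10.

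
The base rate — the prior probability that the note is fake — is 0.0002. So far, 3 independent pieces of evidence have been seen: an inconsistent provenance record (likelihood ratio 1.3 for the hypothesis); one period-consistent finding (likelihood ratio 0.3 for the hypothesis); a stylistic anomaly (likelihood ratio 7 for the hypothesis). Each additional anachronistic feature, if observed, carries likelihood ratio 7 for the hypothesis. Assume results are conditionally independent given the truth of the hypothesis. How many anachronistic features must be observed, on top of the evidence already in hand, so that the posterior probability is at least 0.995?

Prior odds = 0.0002/0.9998 = 1/4999.
Combined Bayes factor of the evidence already in hand = 1.3 × 0.3 × 7 = 2.73.
Odds after that evidence = (1/4999) × 2.73 = 273/499900.
Target odds = 0.995/0.005 = 199.
Need 7ⁿ ≥ 199 ÷ (273/499900) = 99480100/273.
7⁶ = 117649 falls short of 99480100/273 but 7⁷ = 823543 reaches it, so n = 7.

7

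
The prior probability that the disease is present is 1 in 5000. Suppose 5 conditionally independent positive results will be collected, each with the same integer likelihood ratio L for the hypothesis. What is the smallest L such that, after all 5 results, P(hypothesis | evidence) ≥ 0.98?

12

Prior odds = 0.0002/0.9998 = 1/4999.
Target odds = 0.98/0.02 = 49.
Need L⁵ ≥ 49 ÷ (1/4999) = 244951.
11⁵ = 161051 < 244951 ≤ 248832 = 12⁵, so L = 12.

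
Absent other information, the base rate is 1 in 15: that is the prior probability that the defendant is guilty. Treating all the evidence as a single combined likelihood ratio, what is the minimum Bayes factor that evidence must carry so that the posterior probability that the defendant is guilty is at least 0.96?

Prior odds = (1/15)/(14/15) = 1/14.
Target odds = 0.96/0.04 = 24.
Required Bayes factor = 24 ÷ (1/14) = 336.

336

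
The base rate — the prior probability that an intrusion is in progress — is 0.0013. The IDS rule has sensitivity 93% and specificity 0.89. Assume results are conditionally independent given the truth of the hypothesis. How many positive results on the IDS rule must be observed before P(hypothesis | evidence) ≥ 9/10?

Prior odds = 0.0013/0.9987 = 13/9987.
False-positive rate = 1 − 0.89 = 0.11; likelihood ratio of a positive = 0.93/0.11 = 93/11.
Target odds: 0.9 ÷ 0.1 = 9.
Require (93/11)ⁿ ≥ 9 ÷ (13/9987) = 89883/13.
(93/11)⁴ = 74805201/14641 falls short of 89883/13 but (93/11)⁵ ≈43196.8 reaches it, so n = 5.

5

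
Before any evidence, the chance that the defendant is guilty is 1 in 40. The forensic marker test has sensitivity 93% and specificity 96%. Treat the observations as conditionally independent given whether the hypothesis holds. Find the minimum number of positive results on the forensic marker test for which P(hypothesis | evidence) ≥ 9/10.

Prior odds: 0.025 ÷ 0.975 = 1/39.
False-positive rate = 1 − 0.96 = 0.04; likelihood ratio of a positive = 0.93/0.04 = 23.25.
Target posterior odds = 0.9/0.1 = 9.
Need (1/39) × 23.25ⁿ ≥ 9, i.e. 23.25ⁿ ≥ 351.
23.25¹ = 23.25 falls short of 351 but 23.25² = 540.5625 reaches it, so n = 2.

2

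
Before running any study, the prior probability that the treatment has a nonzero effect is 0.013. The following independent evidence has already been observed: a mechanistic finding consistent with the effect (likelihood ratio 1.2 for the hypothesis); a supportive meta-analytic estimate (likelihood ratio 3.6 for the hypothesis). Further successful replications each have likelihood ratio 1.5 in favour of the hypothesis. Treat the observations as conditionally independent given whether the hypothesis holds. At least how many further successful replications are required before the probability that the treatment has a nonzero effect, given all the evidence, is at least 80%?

Prior odds = 0.013/0.987 = 13/987.
Combined Bayes factor of the evidence already in hand = 1.2 × 3.6 = 4.32.
Odds after that evidence = (13/987) × 4.32 = 468/8225.
Target odds = 0.8/0.2 = 4.
Need 1.5ⁿ ≥ 4 ÷ (468/8225) = 8225/117.
1.5¹⁰ = 59049/1024 falls short of 8225/117 but 1.5¹¹ = 177147/2048 reaches it, so n = 11.

11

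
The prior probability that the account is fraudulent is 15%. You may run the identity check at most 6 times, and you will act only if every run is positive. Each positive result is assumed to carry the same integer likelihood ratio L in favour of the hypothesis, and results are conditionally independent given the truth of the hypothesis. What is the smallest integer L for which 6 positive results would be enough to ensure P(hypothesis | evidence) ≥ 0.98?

3

Prior odds = 0.15/0.85 = 3/17.
Target odds = 0.98/0.02 = 49.
Need L⁶ ≥ 49 ÷ (3/17) = 833/3.
2⁶ = 64 < 833/3 ≤ 729 = 3⁶, so L = 3.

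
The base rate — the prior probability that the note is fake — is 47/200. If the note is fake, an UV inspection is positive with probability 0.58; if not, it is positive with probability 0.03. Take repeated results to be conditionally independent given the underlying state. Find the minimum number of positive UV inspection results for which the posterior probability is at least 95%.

Prior odds = 0.235/0.765 = 47/153.
Likelihood ratio of a positive = 0.58/0.03 = 58/3.
Target posterior odds = 0.95/0.05 = 19.
Need (47/153) × (58/3)ⁿ ≥ 19, i.e. (58/3)ⁿ ≥ 2907/47.
(58/3)¹ = 58/3 falls short of 2907/47 but (58/3)² = 3364/9 reaches it, so n = 2.

2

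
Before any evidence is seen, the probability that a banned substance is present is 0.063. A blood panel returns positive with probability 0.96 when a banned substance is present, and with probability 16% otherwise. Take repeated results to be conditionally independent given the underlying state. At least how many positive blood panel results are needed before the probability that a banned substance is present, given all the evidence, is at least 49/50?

4

Prior odds: 0.063 ÷ 0.937 = 63/937.
Likelihood ratio of a positive result = 0.96/0.16 = 6.
Target odds: 0.98 ÷ 0.02 = 49.
Require 6ⁿ ≥ 49 ÷ (63/937) = 6559/9.
6³ = 216 falls short of 6559/9 but 6⁴ = 1296 reaches it, so n = 4.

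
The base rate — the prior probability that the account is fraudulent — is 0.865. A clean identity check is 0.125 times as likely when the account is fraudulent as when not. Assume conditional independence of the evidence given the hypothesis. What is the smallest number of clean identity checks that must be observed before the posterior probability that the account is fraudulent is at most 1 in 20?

3

Prior odds: 0.865 ÷ 0.135 = 173/27.
Likelihood ratio per clean identity check = 0.125.
Target posterior odds = 0.05/0.95 = 1/19.
Need (173/27) × 0.125ⁿ ≤ 1/19, i.e. 0.125ⁿ ≤ 27/3287.
0.125² = 0.015625 is still above 27/3287 but 0.125³ = 0.001953125 is at or below it, so n = 3.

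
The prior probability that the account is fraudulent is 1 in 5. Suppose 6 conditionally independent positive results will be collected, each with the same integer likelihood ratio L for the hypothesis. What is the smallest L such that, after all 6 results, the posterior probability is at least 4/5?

2

Prior odds = 0.2/0.8 = 0.25.
Target odds = 0.8/0.2 = 4.
Need L⁶ ≥ 4 ÷ 0.25 = 16.
1⁶ = 1 < 16 ≤ 64 = 2⁶, so L = 2.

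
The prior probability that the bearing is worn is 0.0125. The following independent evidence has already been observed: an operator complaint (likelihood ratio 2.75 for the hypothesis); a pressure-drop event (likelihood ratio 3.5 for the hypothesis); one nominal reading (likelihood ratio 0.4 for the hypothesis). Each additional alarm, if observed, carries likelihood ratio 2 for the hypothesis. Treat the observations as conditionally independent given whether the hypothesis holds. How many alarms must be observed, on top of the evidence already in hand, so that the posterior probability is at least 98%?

10

Prior odds = 0.0125/0.9875 = 1/79.
Combined Bayes factor of the evidence already in hand = 2.75 × 3.5 × 0.4 = 3.85.
Odds after that evidence = (1/79) × 3.85 = 77/1580.
Target odds = 0.98/0.02 = 49.
Need 2ⁿ ≥ 49 ÷ (77/1580) = 11060/11.
2⁹ = 512 falls short of 11060/11 but 2¹⁰ = 1024 reaches it, so n = 10.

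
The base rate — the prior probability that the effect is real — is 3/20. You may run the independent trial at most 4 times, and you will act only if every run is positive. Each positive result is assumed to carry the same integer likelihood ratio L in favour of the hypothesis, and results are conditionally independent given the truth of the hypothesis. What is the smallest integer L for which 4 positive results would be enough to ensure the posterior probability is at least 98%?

Prior odds = 0.15/0.85 = 3/17.
Target odds = 0.98/0.02 = 49.
Need L⁴ ≥ 49 ÷ (3/17) = 833/3.
4⁴ = 256 < 833/3 ≤ 625 = 5⁴, so L = 5.

5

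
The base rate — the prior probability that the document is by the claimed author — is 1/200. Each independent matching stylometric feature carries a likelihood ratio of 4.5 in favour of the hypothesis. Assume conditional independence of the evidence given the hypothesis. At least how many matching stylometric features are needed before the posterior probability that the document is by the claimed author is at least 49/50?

Prior odds: 0.005 ÷ 0.995 = 1/199.
Likelihood ratio per matching stylometric feature = 4.5.
Target odds: 0.98 ÷ 0.02 = 49.
Need (1/199) × 4.5ⁿ ≥ 49, i.e. 4.5ⁿ ≥ 9751.
4.5⁶ = 8303.765625 falls short of 9751 but 4.5⁷ = 4782969/128 reaches it, so n = 7.

7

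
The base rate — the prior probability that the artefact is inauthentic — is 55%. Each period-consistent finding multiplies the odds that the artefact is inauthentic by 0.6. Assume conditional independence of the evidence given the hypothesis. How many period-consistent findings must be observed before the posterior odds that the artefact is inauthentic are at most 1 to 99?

10

Prior odds: 0.55 ÷ 0.45 = 11/9.
Likelihood ratio per period-consistent finding = 0.6.
Target odds = 1/99.
Need (11/9) × 0.6ⁿ ≤ 1/99, i.e. 0.6ⁿ ≤ 1/121.
0.6⁹ = 19683/1953125 is still above 1/121 but 0.6¹⁰ = 59049/9765625 is at or below it, so n = 10.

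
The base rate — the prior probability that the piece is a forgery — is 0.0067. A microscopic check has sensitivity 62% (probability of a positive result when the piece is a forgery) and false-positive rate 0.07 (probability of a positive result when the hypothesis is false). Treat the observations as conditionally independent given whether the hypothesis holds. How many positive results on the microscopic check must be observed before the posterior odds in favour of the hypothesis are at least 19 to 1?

4

Prior odds: 0.0067 ÷ 0.9933 = 67/9933.
Likelihood ratio of a positive result = 0.62/0.07 = 62/7.
Target odds = 19.
Need (67/9933) × (62/7)ⁿ ≥ 19, i.e. (62/7)ⁿ ≥ 188727/67.
(62/7)³ = 238328/343 falls short of 188727/67 but (62/7)⁴ = 14776336/2401 reaches it, so n = 4.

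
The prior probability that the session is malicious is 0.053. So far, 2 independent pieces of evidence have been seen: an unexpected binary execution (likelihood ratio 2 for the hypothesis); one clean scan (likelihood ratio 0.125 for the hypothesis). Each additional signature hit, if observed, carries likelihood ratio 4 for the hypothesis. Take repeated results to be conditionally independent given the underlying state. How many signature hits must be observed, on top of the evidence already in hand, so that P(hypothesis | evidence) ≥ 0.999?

9

Prior odds = 0.053/0.947 = 53/947.
Combined Bayes factor of the evidence already in hand = 2 × 0.125 = 0.25.
Odds after that evidence = (53/947) × 0.25 = 53/3788.
Target odds = 0.999/0.001 = 999.
Need 4ⁿ ≥ 999 ÷ (53/3788) = 3784212/53.
4⁸ = 65536 falls short of 3784212/53 but 4⁹ = 262144 reaches it, so n = 9.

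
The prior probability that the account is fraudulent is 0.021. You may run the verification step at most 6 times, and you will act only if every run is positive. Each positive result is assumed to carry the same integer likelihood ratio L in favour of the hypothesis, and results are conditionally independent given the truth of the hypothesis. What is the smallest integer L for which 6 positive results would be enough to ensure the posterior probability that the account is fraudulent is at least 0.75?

3

Prior odds = 0.021/0.979 = 21/979.
Target odds = 0.75/0.25 = 3.
Need L⁶ ≥ 3 ÷ (21/979) = 979/7.
2⁶ = 64 < 979/7 ≤ 729 = 3⁶, so L = 3.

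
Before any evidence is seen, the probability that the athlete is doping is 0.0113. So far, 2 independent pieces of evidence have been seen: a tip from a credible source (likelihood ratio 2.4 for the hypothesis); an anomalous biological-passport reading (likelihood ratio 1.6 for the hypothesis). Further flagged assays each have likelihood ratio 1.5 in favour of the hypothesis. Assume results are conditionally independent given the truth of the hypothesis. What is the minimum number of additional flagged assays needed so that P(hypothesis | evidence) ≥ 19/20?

15

Prior odds = 0.0113/0.9887 = 113/9887.
Combined Bayes factor of the evidence already in hand = 2.4 × 1.6 = 3.84.
Odds after that evidence = (113/9887) × 3.84 = 10848/247175.
Target odds = 0.95/0.05 = 19.
Need 1.5ⁿ ≥ 19 ÷ (10848/247175) = 4696325/10848.
1.5¹⁴ = 4782969/16384 falls short of 4696325/10848 but 1.5¹⁵ = 14348907/32768 reaches it, so n = 15.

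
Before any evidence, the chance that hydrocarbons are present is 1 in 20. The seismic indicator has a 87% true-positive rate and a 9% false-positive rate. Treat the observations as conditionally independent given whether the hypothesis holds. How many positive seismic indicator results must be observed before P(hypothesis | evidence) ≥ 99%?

Prior odds: 0.05 ÷ 0.95 = 1/19.
Likelihood ratio of a positive result = 0.87/0.09 = 29/3.
Target posterior odds = 0.99/0.01 = 99.
Require (29/3)ⁿ ≥ 99 ÷ (1/19) = 1881.
(29/3)³ = 24389/27 falls short of 1881 but (29/3)⁴ = 707281/81 reaches it, so n = 4.

4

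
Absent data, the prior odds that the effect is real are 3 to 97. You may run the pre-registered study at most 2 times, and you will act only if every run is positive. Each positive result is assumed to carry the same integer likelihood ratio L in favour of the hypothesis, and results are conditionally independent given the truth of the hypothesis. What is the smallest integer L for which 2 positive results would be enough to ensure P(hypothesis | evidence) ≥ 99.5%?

Prior odds = 3/97.
Target odds = 0.995/0.005 = 199.
Need L² ≥ 199 ÷ (3/97) = 19303/3.
80² = 6400 < 19303/3 ≤ 6561 = 81², so L = 81.

81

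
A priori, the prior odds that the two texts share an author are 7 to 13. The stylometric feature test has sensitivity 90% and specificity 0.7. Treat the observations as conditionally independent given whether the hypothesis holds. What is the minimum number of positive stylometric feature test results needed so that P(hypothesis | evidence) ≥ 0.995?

6

Prior odds = 7/13.
False-positive rate = 1 − 0.7 = 0.3; likelihood ratio of a positive = 0.9/0.3 = 3.
Target posterior odds = 0.995/0.005 = 199.
Require 3ⁿ ≥ 199 ÷ (7/13) = 2587/7.
3⁵ = 243 falls short of 2587/7 but 3⁶ = 729 reaches it, so n = 6.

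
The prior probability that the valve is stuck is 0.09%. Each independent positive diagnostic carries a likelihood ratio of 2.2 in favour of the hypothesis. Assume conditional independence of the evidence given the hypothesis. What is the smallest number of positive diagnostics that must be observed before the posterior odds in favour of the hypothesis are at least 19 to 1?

Prior odds = 0.0009/0.9991 = 9/9991.
Likelihood ratio per positive diagnostic = 2.2.
Target odds = 19.
Require 2.2ⁿ ≥ 19 ÷ (9/9991) = 189829/9.
2.2¹² ≈12855 falls short of 189829/9 but 2.2¹³ ≈28281 reaches it, so n = 13.

13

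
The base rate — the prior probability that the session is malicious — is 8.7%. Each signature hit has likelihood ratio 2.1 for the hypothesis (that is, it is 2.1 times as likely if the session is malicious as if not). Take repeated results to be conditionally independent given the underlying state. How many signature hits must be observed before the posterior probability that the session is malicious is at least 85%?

6

Prior odds: 0.087 ÷ 0.913 = 87/913.
Likelihood ratio per signature hit = 2.1.
Target posterior odds = 0.85/0.15 = 17/3.
Need (87/913) × 2.1ⁿ ≥ 17/3, i.e. 2.1ⁿ ≥ 15521/261.
2.1⁵ = 4084101/100000 falls short of 15521/261 but 2.1⁶ = 85766121/1000000 reaches it, so n = 6.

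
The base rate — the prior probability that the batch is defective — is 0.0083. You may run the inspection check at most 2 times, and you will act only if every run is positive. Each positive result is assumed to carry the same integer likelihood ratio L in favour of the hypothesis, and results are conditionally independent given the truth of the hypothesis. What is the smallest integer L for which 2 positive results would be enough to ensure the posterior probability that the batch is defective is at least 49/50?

77

Prior odds = 0.0083/0.9917 = 83/9917.
Target odds = 0.98/0.02 = 49.
Need L² ≥ 49 ÷ (83/9917) = 485933/83.
76² = 5776 < 485933/83 ≤ 5929 = 77², so L = 77.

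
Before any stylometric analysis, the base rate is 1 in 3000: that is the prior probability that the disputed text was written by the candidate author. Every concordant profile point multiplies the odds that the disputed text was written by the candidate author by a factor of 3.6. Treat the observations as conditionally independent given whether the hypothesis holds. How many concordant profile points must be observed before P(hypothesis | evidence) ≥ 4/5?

8

Prior odds: (1/3000) ÷ (2999/3000) = 1/2999.
Likelihood ratio per concordant profile point = 3.6.
Target odds: 0.8 ÷ 0.2 = 4.
Need (1/2999) × 3.6ⁿ ≥ 4, i.e. 3.6ⁿ ≥ 11996.
3.6⁷ = 612220032/78125 falls short of 11996 but 3.6⁸ ≈28211.1 reaches it, so n = 8.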